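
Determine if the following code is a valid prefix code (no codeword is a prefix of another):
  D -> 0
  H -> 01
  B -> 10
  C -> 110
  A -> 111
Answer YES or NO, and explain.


Checking each pair (does one codeword prefix another?):
  D='0' vs H='01': prefix -- VIOLATION

NO -- this is NOT a valid prefix code. D (0) is a prefix of H (01).


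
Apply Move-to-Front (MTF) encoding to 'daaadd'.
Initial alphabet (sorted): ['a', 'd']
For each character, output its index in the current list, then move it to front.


MTF encoding:
'd': index 1 in ['a', 'd'] -> ['d', 'a']
'a': index 1 in ['d', 'a'] -> ['a', 'd']
'a': index 0 in ['a', 'd'] -> ['a', 'd']
'a': index 0 in ['a', 'd'] -> ['a', 'd']
'd': index 1 in ['a', 'd'] -> ['d', 'a']
'd': index 0 in ['d', 'a'] -> ['d', 'a']


Output: [1, 1, 0, 0, 1, 0]


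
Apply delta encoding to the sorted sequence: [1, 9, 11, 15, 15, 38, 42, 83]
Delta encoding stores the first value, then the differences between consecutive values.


First value: 1
Deltas:
  9 - 1 = 8
  11 - 9 = 2
  15 - 11 = 4
  15 - 15 = 0
  38 - 15 = 23
  42 - 38 = 4
  83 - 42 = 41


Delta encoded: [1, 8, 2, 4, 0, 23, 4, 41]


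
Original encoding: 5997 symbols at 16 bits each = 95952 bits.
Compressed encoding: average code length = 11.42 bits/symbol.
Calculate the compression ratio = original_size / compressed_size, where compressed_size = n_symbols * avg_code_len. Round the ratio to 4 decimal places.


original_size = n_symbols * orig_bits = 5997 * 16 = 95952 bits
compressed_size = n_symbols * avg_code_len = 5997 * 11.42 = 68485.74 bits
ratio = original_size / compressed_size = 95952 / 68485.74 = 1.4011

Compression ratio = 1.4011


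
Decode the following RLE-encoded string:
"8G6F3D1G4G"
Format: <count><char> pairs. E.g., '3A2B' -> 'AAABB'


Expanding each <count><char> pair:
  8G -> 'GGGGGGGG'
  6F -> 'FFFFFF'
  3D -> 'DDD'
  1G -> 'G'
  4G -> 'GGGG'

Decoded = GGGGGGGGFFFFFFDDDGGGGG


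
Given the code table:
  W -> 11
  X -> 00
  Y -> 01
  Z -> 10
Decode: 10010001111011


Decoding:
10 -> Z
01 -> Y
00 -> X
01 -> Y
11 -> W
10 -> Z
11 -> W


Result: ZYXYWZW


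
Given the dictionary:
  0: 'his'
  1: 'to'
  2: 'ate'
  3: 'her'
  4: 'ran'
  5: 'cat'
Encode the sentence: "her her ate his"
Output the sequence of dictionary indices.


Look up each word in the dictionary:
  'her' -> 3
  'her' -> 3
  'ate' -> 2
  'his' -> 0

Encoded: [3, 3, 2, 0]


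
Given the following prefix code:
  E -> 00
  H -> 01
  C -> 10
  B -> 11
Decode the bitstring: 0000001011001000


Decoding step by step:
Bits 00 -> E
Bits 00 -> E
Bits 00 -> E
Bits 10 -> C
Bits 11 -> B
Bits 00 -> E
Bits 10 -> C
Bits 00 -> E


Decoded message: EEECBECE


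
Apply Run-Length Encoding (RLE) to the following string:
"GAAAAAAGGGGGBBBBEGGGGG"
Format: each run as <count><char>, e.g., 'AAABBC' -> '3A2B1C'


Scanning runs left to right:
  i=0: run of 'G' x 1 -> '1G'
  i=1: run of 'A' x 6 -> '6A'
  i=7: run of 'G' x 5 -> '5G'
  i=12: run of 'B' x 4 -> '4B'
  i=16: run of 'E' x 1 -> '1E'
  i=17: run of 'G' x 5 -> '5G'

RLE = 1G6A5G4B1E5G


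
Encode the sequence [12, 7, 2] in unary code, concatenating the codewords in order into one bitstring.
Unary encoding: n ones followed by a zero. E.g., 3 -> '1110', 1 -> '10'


Encode each number as n ones followed by a terminating 0:
  12 -> 1111111111110 (13 bits)
  7 -> 11111110 (8 bits)
  2 -> 110 (3 bits)
Total length = 13 + 8 + 3 = 24 bits.

Unary([12, 7, 2]) = 111111111111011111110110 (24 bits)


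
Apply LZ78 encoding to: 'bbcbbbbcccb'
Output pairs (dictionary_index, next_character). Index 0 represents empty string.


LZ78 encoding steps:
Dictionary: {0: ''}
Step 1: w='' (idx 0), next='b' -> output (0, 'b'), add 'b' as idx 1
Step 2: w='b' (idx 1), next='c' -> output (1, 'c'), add 'bc' as idx 2
Step 3: w='b' (idx 1), next='b' -> output (1, 'b'), add 'bb' as idx 3
Step 4: w='bb' (idx 3), next='c' -> output (3, 'c'), add 'bbc' as idx 4
Step 5: w='' (idx 0), next='c' -> output (0, 'c'), add 'c' as idx 5
Step 6: w='c' (idx 5), next='b' -> output (5, 'b'), add 'cb' as idx 6


Encoded: [(0, 'b'), (1, 'c'), (1, 'b'), (3, 'c'), (0, 'c'), (5, 'b')]


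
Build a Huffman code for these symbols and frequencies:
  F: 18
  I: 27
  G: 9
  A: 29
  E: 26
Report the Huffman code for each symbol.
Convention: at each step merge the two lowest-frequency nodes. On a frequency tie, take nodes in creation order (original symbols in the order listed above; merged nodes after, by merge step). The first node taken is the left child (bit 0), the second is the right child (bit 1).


Huffman tree construction:
Step 1: Merge G(9) + F(18) = 27
Step 2: Merge E(26) + I(27) = 53
Step 3: Merge (G+F)(27) + A(29) = 56
Step 4: Merge (E+I)(53) + ((G+F)+A)(56) = 109
Read each symbol's code off the tree from the root (left child = 0, right child = 1).

Codes:
  F: 101 (length 3)
  I: 01 (length 2)
  G: 100 (length 3)
  A: 11 (length 2)
  E: 00 (length 2)
Average code length: 245/109 = 2.2477 bits/symbol


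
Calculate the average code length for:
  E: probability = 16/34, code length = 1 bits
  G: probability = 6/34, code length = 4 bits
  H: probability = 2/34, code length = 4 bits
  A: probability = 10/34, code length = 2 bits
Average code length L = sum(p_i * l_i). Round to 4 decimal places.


Weighted contributions p_i * l_i:
  E: (16/34) * 1 = 16/34
  G: (6/34) * 4 = 24/34
  H: (2/34) * 4 = 8/34
  A: (10/34) * 2 = 20/34
Sum = (16 + 24 + 8 + 20)/34 = 68/34

L = 68/34 = 2.0000 bits/symbol


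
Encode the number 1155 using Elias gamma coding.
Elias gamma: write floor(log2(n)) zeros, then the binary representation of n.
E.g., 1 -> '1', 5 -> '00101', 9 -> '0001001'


num_bits = floor(log2(1155)) + 1 = 11
leading_zeros = num_bits - 1 = 10
binary(1155) = 10010000011

Elias gamma(1155) = '0000000000' + '10010000011' = 000000000010010000011 (21 bits)


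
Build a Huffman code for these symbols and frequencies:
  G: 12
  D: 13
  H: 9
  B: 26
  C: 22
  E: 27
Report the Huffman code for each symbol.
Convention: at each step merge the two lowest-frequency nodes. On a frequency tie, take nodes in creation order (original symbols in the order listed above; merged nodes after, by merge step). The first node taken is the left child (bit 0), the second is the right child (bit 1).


Huffman tree construction:
Step 1: Merge H(9) + G(12) = 21
Step 2: Merge D(13) + (H+G)(21) = 34
Step 3: Merge C(22) + B(26) = 48
Step 4: Merge E(27) + (D+(H+G))(34) = 61
Step 5: Merge (C+B)(48) + (E+(D+(H+G)))(61) = 109
Read each symbol's code off the tree from the root (left child = 0, right child = 1).

Codes:
  G: 1111 (length 4)
  D: 110 (length 3)
  H: 1110 (length 4)
  B: 01 (length 2)
  C: 00 (length 2)
  E: 10 (length 2)
Average code length: 273/109 = 2.5046 bits/symbol


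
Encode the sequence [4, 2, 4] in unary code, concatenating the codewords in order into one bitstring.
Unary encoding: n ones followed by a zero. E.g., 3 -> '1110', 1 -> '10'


Encode each number as n ones followed by a terminating 0:
  4 -> 11110 (5 bits)
  2 -> 110 (3 bits)
  4 -> 11110 (5 bits)
Total length = 5 + 3 + 5 = 13 bits.

Unary([4, 2, 4]) = 1111011011110 (13 bits)


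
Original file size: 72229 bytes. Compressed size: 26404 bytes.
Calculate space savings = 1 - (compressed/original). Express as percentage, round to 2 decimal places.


ratio = compressed/original = 26404/72229 = 0.36556
savings = 1 - ratio = 1 - 0.36556 = 0.63444
as a percentage: 0.63444 * 100 = 63.44%

Space savings = 1 - 26404/72229 = 63.44%


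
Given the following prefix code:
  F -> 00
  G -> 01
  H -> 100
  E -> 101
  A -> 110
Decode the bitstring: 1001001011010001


Decoding step by step:
Bits 100 -> H
Bits 100 -> H
Bits 101 -> E
Bits 101 -> E
Bits 00 -> F
Bits 01 -> G


Decoded message: HHEEFG


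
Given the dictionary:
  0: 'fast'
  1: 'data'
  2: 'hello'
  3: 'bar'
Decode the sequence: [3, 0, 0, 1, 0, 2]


Look up each index in the dictionary:
  3 -> 'bar'
  0 -> 'fast'
  0 -> 'fast'
  1 -> 'data'
  0 -> 'fast'
  2 -> 'hello'

Decoded: "bar fast fast data fast hello"


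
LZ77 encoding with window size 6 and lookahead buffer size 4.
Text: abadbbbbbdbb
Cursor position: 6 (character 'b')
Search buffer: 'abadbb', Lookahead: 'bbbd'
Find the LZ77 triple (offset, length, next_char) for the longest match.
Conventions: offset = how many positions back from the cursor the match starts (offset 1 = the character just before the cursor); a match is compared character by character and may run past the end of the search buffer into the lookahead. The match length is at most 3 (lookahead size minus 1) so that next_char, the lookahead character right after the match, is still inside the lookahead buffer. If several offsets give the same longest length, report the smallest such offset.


Try each offset into the search buffer:
  offset=1 (pos 5, char 'b'): match length 3
  offset=2 (pos 4, char 'b'): match length 3
  offset=3 (pos 3, char 'd'): match length 0
  offset=4 (pos 2, char 'a'): match length 0
  offset=5 (pos 1, char 'b'): match length 1
  offset=6 (pos 0, char 'a'): match length 0
Longest match has length 3, found at offsets 1, 2; take the smallest, offset 1.
next_char = character at position 6 + 3 = 9 -> 'd'

Best match: offset=1, length=3 (matching 'bbb' starting at position 5)
LZ77 triple: (1, 3, 'd')


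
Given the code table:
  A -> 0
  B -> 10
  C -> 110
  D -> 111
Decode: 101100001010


Decoding:
10 -> B
110 -> C
0 -> A
0 -> A
0 -> A
10 -> B
10 -> B


Result: BCAAABB


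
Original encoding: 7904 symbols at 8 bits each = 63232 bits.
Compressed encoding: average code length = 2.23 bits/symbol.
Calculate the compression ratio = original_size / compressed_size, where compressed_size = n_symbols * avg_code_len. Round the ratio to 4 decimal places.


original_size = n_symbols * orig_bits = 7904 * 8 = 63232 bits
compressed_size = n_symbols * avg_code_len = 7904 * 2.23 = 17625.92 bits
ratio = original_size / compressed_size = 63232 / 17625.92 = 3.5874

Compression ratio = 3.5874


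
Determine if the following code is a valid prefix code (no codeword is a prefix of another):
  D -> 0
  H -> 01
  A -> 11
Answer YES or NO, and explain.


Checking each pair (does one codeword prefix another?):
  D='0' vs H='01': prefix -- VIOLATION

NO -- this is NOT a valid prefix code. D (0) is a prefix of H (01).


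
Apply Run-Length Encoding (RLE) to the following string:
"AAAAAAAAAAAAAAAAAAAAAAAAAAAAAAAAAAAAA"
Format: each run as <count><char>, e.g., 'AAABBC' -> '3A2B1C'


Scanning runs left to right:
  i=0: run of 'A' x 37 -> '37A'

RLE = 37A


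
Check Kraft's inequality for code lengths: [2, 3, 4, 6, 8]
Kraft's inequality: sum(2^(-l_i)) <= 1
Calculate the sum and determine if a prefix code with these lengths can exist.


Sum = 2^(-2) + 2^(-3) + 2^(-4) + 2^(-6) + 2^(-8)
    = 0.25 + 0.125 + 0.0625 + 0.015625 + 0.00390625
    = 117/256 = 0.45703125
Since 0.45703125 <= 1, Kraft's inequality IS satisfied.
A prefix code with these lengths CAN exist.

Kraft sum = 0.45703125. Satisfied.


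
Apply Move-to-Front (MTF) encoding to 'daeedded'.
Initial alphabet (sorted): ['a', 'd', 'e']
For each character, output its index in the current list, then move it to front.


MTF encoding:
'd': index 1 in ['a', 'd', 'e'] -> ['d', 'a', 'e']
'a': index 1 in ['d', 'a', 'e'] -> ['a', 'd', 'e']
'e': index 2 in ['a', 'd', 'e'] -> ['e', 'a', 'd']
'e': index 0 in ['e', 'a', 'd'] -> ['e', 'a', 'd']
'd': index 2 in ['e', 'a', 'd'] -> ['d', 'e', 'a']
'd': index 0 in ['d', 'e', 'a'] -> ['d', 'e', 'a']
'e': index 1 in ['d', 'e', 'a'] -> ['e', 'd', 'a']
'd': index 1 in ['e', 'd', 'a'] -> ['d', 'e', 'a']


Output: [1, 1, 2, 0, 2, 0, 1, 1]


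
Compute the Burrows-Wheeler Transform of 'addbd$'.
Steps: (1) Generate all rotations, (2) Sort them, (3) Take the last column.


Rotations (sorted):
  0: $addbd -> last char: d
  1: addbd$ -> last char: $
  2: bd$add -> last char: d
  3: d$addb -> last char: b
  4: dbd$ad -> last char: d
  5: ddbd$a -> last char: a


BWT = d$dbda


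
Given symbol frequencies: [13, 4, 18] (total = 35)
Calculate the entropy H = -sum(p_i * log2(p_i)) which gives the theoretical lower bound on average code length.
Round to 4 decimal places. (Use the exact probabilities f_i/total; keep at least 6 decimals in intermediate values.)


Per-symbol terms -p_i * log2(p_i) with p_i = f_i/35:
  p = 13/35 = 0.371429: log2(p) = -1.428843, -p*log2(p) = 0.530713
  p = 4/35 = 0.114286: log2(p) = -3.129283, -p*log2(p) = 0.357632
  p = 18/35 = 0.514286: log2(p) = -0.959358, -p*log2(p) = 0.493384
H = 0.530713 + 0.357632 + 0.493384 = 1.381729

H = 1.3817 bits/symbol


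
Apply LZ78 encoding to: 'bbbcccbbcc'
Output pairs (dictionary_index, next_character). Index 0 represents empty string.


LZ78 encoding steps:
Dictionary: {0: ''}
Step 1: w='' (idx 0), next='b' -> output (0, 'b'), add 'b' as idx 1
Step 2: w='b' (idx 1), next='b' -> output (1, 'b'), add 'bb' as idx 2
Step 3: w='' (idx 0), next='c' -> output (0, 'c'), add 'c' as idx 3
Step 4: w='c' (idx 3), next='c' -> output (3, 'c'), add 'cc' as idx 4
Step 5: w='bb' (idx 2), next='c' -> output (2, 'c'), add 'bbc' as idx 5
Step 6: w='c' (idx 3), end of input -> output (3, '')


Encoded: [(0, 'b'), (1, 'b'), (0, 'c'), (3, 'c'), (2, 'c'), (3, '')]


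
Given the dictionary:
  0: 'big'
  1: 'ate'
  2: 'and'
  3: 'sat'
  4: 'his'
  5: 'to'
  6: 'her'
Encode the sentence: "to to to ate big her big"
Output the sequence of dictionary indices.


Look up each word in the dictionary:
  'to' -> 5
  'to' -> 5
  'to' -> 5
  'ate' -> 1
  'big' -> 0
  'her' -> 6
  'big' -> 0

Encoded: [5, 5, 5, 1, 0, 6, 0]


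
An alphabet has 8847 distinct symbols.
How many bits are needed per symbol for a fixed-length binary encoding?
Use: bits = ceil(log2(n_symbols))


log2(8847) = 13.111
Bracket: 2^13 = 8192 < 8847 <= 2^14 = 16384
So ceil(log2(8847)) = 14

bits = ceil(log2(8847)) = ceil(13.111) = 14 bits


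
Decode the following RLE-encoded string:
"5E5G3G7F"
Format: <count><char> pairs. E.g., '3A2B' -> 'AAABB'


Expanding each <count><char> pair:
  5E -> 'EEEEE'
  5G -> 'GGGGG'
  3G -> 'GGG'
  7F -> 'FFFFFFF'

Decoded = EEEEEGGGGGGGGFFFFFFF


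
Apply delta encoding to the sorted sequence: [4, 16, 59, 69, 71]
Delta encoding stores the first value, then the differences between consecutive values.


First value: 4
Deltas:
  16 - 4 = 12
  59 - 16 = 43
  69 - 59 = 10
  71 - 69 = 2


Delta encoded: [4, 12, 43, 10, 2]


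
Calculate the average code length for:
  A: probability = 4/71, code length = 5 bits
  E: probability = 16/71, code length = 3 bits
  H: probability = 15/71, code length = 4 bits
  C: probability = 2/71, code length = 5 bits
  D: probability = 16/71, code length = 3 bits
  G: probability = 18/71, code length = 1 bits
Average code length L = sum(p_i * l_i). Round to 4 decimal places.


Weighted contributions p_i * l_i:
  A: (4/71) * 5 = 20/71
  E: (16/71) * 3 = 48/71
  H: (15/71) * 4 = 60/71
  C: (2/71) * 5 = 10/71
  D: (16/71) * 3 = 48/71
  G: (18/71) * 1 = 18/71
Sum = (20 + 48 + 60 + 10 + 48 + 18)/71 = 204/71

L = 204/71 = 2.8732 bits/symbol


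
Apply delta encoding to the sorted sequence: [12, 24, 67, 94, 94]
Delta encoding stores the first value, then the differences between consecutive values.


First value: 12
Deltas:
  24 - 12 = 12
  67 - 24 = 43
  94 - 67 = 27
  94 - 94 = 0


Delta encoded: [12, 12, 43, 27, 0]


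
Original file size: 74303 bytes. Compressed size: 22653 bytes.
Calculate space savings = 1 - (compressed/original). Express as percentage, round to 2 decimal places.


ratio = compressed/original = 22653/74303 = 0.304873
savings = 1 - ratio = 1 - 0.304873 = 0.695127
as a percentage: 0.695127 * 100 = 69.51%

Space savings = 1 - 22653/74303 = 69.51%


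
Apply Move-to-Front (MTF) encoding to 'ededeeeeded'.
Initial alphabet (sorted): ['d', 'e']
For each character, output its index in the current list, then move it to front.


MTF encoding:
'e': index 1 in ['d', 'e'] -> ['e', 'd']
'd': index 1 in ['e', 'd'] -> ['d', 'e']
'e': index 1 in ['d', 'e'] -> ['e', 'd']
'd': index 1 in ['e', 'd'] -> ['d', 'e']
'e': index 1 in ['d', 'e'] -> ['e', 'd']
'e': index 0 in ['e', 'd'] -> ['e', 'd']
'e': index 0 in ['e', 'd'] -> ['e', 'd']
'e': index 0 in ['e', 'd'] -> ['e', 'd']
'd': index 1 in ['e', 'd'] -> ['d', 'e']
'e': index 1 in ['d', 'e'] -> ['e', 'd']
'd': index 1 in ['e', 'd'] -> ['d', 'e']


Output: [1, 1, 1, 1, 1, 0, 0, 0, 1, 1, 1]


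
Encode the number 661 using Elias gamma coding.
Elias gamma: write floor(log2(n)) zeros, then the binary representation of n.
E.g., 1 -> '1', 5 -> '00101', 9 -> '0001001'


num_bits = floor(log2(661)) + 1 = 10
leading_zeros = num_bits - 1 = 9
binary(661) = 1010010101

Elias gamma(661) = '000000000' + '1010010101' = 0000000001010010101 (19 bits)


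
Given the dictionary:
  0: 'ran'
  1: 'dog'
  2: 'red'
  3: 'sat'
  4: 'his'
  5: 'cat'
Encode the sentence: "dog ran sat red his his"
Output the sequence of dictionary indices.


Look up each word in the dictionary:
  'dog' -> 1
  'ran' -> 0
  'sat' -> 3
  'red' -> 2
  'his' -> 4
  'his' -> 4

Encoded: [1, 0, 3, 2, 4, 4]


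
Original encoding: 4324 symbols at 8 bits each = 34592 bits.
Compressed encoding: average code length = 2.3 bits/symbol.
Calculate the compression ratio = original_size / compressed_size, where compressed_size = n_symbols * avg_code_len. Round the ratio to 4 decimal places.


original_size = n_symbols * orig_bits = 4324 * 8 = 34592 bits
compressed_size = n_symbols * avg_code_len = 4324 * 2.3 = 9945.2 bits
ratio = original_size / compressed_size = 34592 / 9945.2 = 3.4783

Compression ratio = 3.4783


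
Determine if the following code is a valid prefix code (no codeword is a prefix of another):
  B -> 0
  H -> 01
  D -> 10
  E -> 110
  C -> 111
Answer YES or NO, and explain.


Checking each pair (does one codeword prefix another?):
  B='0' vs H='01': prefix -- VIOLATION

NO -- this is NOT a valid prefix code. B (0) is a prefix of H (01).


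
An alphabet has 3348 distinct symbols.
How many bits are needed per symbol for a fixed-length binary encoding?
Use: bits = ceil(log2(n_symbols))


log2(3348) = 11.7091
Bracket: 2^11 = 2048 < 3348 <= 2^12 = 4096
So ceil(log2(3348)) = 12

bits = ceil(log2(3348)) = ceil(11.7091) = 12 bits


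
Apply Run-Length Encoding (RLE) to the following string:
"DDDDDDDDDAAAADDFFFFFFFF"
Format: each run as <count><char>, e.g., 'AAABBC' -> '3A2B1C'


Scanning runs left to right:
  i=0: run of 'D' x 9 -> '9D'
  i=9: run of 'A' x 4 -> '4A'
  i=13: run of 'D' x 2 -> '2D'
  i=15: run of 'F' x 8 -> '8F'

RLE = 9D4A2D8F


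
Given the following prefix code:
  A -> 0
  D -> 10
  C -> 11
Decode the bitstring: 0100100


Decoding step by step:
Bits 0 -> A
Bits 10 -> D
Bits 0 -> A
Bits 10 -> D
Bits 0 -> A


Decoded message: ADADA


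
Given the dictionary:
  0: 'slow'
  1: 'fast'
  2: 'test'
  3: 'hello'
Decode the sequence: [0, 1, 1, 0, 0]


Look up each index in the dictionary:
  0 -> 'slow'
  1 -> 'fast'
  1 -> 'fast'
  0 -> 'slow'
  0 -> 'slow'

Decoded: "slow fast fast slow slow"


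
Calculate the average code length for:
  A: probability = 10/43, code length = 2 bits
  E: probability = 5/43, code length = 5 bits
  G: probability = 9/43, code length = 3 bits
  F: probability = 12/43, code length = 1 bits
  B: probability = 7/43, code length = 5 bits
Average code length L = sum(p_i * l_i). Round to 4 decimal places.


Weighted contributions p_i * l_i:
  A: (10/43) * 2 = 20/43
  E: (5/43) * 5 = 25/43
  G: (9/43) * 3 = 27/43
  F: (12/43) * 1 = 12/43
  B: (7/43) * 5 = 35/43
Sum = (20 + 25 + 27 + 12 + 35)/43 = 119/43

L = 119/43 = 2.7674 bits/symbol


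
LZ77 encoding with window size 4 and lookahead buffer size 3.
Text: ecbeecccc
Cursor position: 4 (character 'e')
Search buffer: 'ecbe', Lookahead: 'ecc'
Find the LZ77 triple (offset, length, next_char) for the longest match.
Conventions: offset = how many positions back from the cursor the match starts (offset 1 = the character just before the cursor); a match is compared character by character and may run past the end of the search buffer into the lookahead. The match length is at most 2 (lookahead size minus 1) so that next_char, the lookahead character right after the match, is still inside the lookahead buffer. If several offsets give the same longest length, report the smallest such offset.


Try each offset into the search buffer:
  offset=1 (pos 3, char 'e'): match length 1
  offset=2 (pos 2, char 'b'): match length 0
  offset=3 (pos 1, char 'c'): match length 0
  offset=4 (pos 0, char 'e'): match length 2
Longest match has length 2 at offset 4.
next_char = character at position 4 + 2 = 6 -> 'c'

Best match: offset=4, length=2 (matching 'ec' starting at position 0)
LZ77 triple: (4, 2, 'c')


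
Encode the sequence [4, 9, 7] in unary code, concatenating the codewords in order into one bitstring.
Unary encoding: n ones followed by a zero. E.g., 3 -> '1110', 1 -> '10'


Encode each number as n ones followed by a terminating 0:
  4 -> 11110 (5 bits)
  9 -> 1111111110 (10 bits)
  7 -> 11111110 (8 bits)
Total length = 5 + 10 + 8 = 23 bits.

Unary([4, 9, 7]) = 11110111111111011111110 (23 bits)


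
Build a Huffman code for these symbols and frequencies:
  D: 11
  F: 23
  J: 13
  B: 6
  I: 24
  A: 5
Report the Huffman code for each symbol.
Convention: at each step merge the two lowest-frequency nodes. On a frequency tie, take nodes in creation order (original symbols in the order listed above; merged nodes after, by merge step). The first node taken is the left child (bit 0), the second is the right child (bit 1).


Huffman tree construction:
Step 1: Merge A(5) + B(6) = 11
Step 2: Merge D(11) + (A+B)(11) = 22
Step 3: Merge J(13) + (D+(A+B))(22) = 35
Step 4: Merge F(23) + I(24) = 47
Step 5: Merge (J+(D+(A+B)))(35) + (F+I)(47) = 82
Read each symbol's code off the tree from the root (left child = 0, right child = 1).

Codes:
  D: 010 (length 3)
  F: 10 (length 2)
  J: 00 (length 2)
  B: 0111 (length 4)
  I: 11 (length 2)
  A: 0110 (length 4)
Average code length: 197/82 = 2.4024 bits/symbol


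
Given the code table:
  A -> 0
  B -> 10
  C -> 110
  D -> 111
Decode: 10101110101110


Decoding:
10 -> B
10 -> B
111 -> D
0 -> A
10 -> B
111 -> D
0 -> A


Result: BBDABDA


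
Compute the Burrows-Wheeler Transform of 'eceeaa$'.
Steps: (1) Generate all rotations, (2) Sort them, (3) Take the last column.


Rotations (sorted):
  0: $eceeaa -> last char: a
  1: a$eceea -> last char: a
  2: aa$ecee -> last char: e
  3: ceeaa$e -> last char: e
  4: eaa$ece -> last char: e
  5: eceeaa$ -> last char: $
  6: eeaa$ec -> last char: c


BWT = aaeee$c


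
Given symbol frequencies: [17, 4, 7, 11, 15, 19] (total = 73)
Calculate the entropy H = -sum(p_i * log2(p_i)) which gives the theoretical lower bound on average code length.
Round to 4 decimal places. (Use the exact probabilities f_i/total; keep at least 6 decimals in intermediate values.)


Per-symbol terms -p_i * log2(p_i) with p_i = f_i/73:
  p = 17/73 = 0.232877: log2(p) = -2.102362, -p*log2(p) = 0.489591
  p = 4/73 = 0.054795: log2(p) = -4.189825, -p*log2(p) = 0.229579
  p = 7/73 = 0.095890: log2(p) = -3.382470, -p*log2(p) = 0.324346
  p = 11/73 = 0.150685: log2(p) = -2.730393, -p*log2(p) = 0.411429
  p = 15/73 = 0.205479: log2(p) = -2.282934, -p*log2(p) = 0.469096
  p = 19/73 = 0.260274: log2(p) = -1.941897, -p*log2(p) = 0.505425
H = 0.489591 + 0.229579 + 0.324346 + 0.411429 + 0.469096 + 0.505425 = 2.429466

H = 2.4295 bits/symbol


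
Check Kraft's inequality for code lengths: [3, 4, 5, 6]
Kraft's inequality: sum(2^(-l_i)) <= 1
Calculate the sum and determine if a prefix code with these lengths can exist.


Sum = 2^(-3) + 2^(-4) + 2^(-5) + 2^(-6)
    = 0.125 + 0.0625 + 0.03125 + 0.015625
    = 15/64 = 0.234375
Since 0.234375 <= 1, Kraft's inequality IS satisfied.
A prefix code with these lengths CAN exist.

Kraft sum = 0.234375. Satisfied.


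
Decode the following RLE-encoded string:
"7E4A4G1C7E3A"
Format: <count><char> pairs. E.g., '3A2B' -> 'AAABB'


Expanding each <count><char> pair:
  7E -> 'EEEEEEE'
  4A -> 'AAAA'
  4G -> 'GGGG'
  1C -> 'C'
  7E -> 'EEEEEEE'
  3A -> 'AAA'

Decoded = EEEEEEEAAAAGGGGCEEEEEEEAAA


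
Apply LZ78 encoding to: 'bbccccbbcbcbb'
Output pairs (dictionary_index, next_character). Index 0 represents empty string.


LZ78 encoding steps:
Dictionary: {0: ''}
Step 1: w='' (idx 0), next='b' -> output (0, 'b'), add 'b' as idx 1
Step 2: w='b' (idx 1), next='c' -> output (1, 'c'), add 'bc' as idx 2
Step 3: w='' (idx 0), next='c' -> output (0, 'c'), add 'c' as idx 3
Step 4: w='c' (idx 3), next='c' -> output (3, 'c'), add 'cc' as idx 4
Step 5: w='b' (idx 1), next='b' -> output (1, 'b'), add 'bb' as idx 5
Step 6: w='c' (idx 3), next='b' -> output (3, 'b'), add 'cb' as idx 6
Step 7: w='cb' (idx 6), next='b' -> output (6, 'b'), add 'cbb' as idx 7


Encoded: [(0, 'b'), (1, 'c'), (0, 'c'), (3, 'c'), (1, 'b'), (3, 'b'), (6, 'b')]


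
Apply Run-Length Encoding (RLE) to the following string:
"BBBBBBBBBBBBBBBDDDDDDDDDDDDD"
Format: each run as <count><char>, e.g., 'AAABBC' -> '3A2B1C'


Scanning runs left to right:
  i=0: run of 'B' x 15 -> '15B'
  i=15: run of 'D' x 13 -> '13D'

RLE = 15B13D


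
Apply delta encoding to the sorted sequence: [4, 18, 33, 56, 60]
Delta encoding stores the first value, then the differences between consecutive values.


First value: 4
Deltas:
  18 - 4 = 14
  33 - 18 = 15
  56 - 33 = 23
  60 - 56 = 4


Delta encoded: [4, 14, 15, 23, 4]


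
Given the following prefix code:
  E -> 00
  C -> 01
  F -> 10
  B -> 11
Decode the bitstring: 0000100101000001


Decoding step by step:
Bits 00 -> E
Bits 00 -> E
Bits 10 -> F
Bits 01 -> C
Bits 01 -> C
Bits 00 -> E
Bits 00 -> E
Bits 01 -> C


Decoded message: EEFCCEEC


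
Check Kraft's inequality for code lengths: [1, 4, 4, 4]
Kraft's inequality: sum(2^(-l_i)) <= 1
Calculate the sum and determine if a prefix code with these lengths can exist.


Sum = 2^(-1) + 2^(-4) + 2^(-4) + 2^(-4)
    = 0.5 + 0.0625 + 0.0625 + 0.0625
    = 11/16 = 0.6875
Since 0.6875 <= 1, Kraft's inequality IS satisfied.
A prefix code with these lengths CAN exist.

Kraft sum = 0.6875. Satisfied.


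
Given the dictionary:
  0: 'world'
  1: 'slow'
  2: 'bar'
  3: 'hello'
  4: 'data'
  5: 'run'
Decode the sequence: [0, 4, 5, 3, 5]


Look up each index in the dictionary:
  0 -> 'world'
  4 -> 'data'
  5 -> 'run'
  3 -> 'hello'
  5 -> 'run'

Decoded: "world data run hello run"


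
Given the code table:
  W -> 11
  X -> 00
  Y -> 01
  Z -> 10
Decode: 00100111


Decoding:
00 -> X
10 -> Z
01 -> Y
11 -> W


Result: XZYW


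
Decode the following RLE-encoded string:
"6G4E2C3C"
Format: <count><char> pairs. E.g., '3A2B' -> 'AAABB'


Expanding each <count><char> pair:
  6G -> 'GGGGGG'
  4E -> 'EEEE'
  2C -> 'CC'
  3C -> 'CCC'

Decoded = GGGGGGEEEECCCCC


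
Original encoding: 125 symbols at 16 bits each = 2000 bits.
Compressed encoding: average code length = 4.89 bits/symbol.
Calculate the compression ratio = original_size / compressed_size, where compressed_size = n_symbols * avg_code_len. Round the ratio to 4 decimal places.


original_size = n_symbols * orig_bits = 125 * 16 = 2000 bits
compressed_size = n_symbols * avg_code_len = 125 * 4.89 = 611.25 bits
ratio = original_size / compressed_size = 2000 / 611.25 = 3.272

Compression ratio = 3.272


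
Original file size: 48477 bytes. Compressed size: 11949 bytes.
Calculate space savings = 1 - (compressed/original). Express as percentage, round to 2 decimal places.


ratio = compressed/original = 11949/48477 = 0.246488
savings = 1 - ratio = 1 - 0.246488 = 0.753512
as a percentage: 0.753512 * 100 = 75.35%

Space savings = 1 - 11949/48477 = 75.35%


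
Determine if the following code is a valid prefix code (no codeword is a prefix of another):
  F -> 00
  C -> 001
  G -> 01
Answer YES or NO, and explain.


Checking each pair (does one codeword prefix another?):
  F='00' vs C='001': prefix -- VIOLATION

NO -- this is NOT a valid prefix code. F (00) is a prefix of C (001).


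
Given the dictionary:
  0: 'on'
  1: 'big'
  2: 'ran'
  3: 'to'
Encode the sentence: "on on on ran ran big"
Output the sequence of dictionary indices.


Look up each word in the dictionary:
  'on' -> 0
  'on' -> 0
  'on' -> 0
  'ran' -> 2
  'ran' -> 2
  'big' -> 1

Encoded: [0, 0, 0, 2, 2, 1]


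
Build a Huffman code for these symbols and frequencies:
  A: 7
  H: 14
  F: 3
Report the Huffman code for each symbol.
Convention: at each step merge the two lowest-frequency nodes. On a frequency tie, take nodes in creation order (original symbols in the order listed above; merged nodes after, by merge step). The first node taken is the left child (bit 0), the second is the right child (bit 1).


Huffman tree construction:
Step 1: Merge F(3) + A(7) = 10
Step 2: Merge (F+A)(10) + H(14) = 24
Read each symbol's code off the tree from the root (left child = 0, right child = 1).

Codes:
  A: 01 (length 2)
  H: 1 (length 1)
  F: 00 (length 2)
Average code length: 34/24 = 1.4167 bits/symbol


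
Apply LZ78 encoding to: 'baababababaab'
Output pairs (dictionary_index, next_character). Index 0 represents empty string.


LZ78 encoding steps:
Dictionary: {0: ''}
Step 1: w='' (idx 0), next='b' -> output (0, 'b'), add 'b' as idx 1
Step 2: w='' (idx 0), next='a' -> output (0, 'a'), add 'a' as idx 2
Step 3: w='a' (idx 2), next='b' -> output (2, 'b'), add 'ab' as idx 3
Step 4: w='ab' (idx 3), next='a' -> output (3, 'a'), add 'aba' as idx 4
Step 5: w='b' (idx 1), next='a' -> output (1, 'a'), add 'ba' as idx 5
Step 6: w='ba' (idx 5), next='a' -> output (5, 'a'), add 'baa' as idx 6
Step 7: w='b' (idx 1), end of input -> output (1, '')


Encoded: [(0, 'b'), (0, 'a'), (2, 'b'), (3, 'a'), (1, 'a'), (5, 'a'), (1, '')]


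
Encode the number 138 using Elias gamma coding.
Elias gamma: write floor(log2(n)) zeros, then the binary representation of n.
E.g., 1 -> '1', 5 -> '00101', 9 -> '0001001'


num_bits = floor(log2(138)) + 1 = 8
leading_zeros = num_bits - 1 = 7
binary(138) = 10001010

Elias gamma(138) = '0000000' + '10001010' = 000000010001010 (15 bits)


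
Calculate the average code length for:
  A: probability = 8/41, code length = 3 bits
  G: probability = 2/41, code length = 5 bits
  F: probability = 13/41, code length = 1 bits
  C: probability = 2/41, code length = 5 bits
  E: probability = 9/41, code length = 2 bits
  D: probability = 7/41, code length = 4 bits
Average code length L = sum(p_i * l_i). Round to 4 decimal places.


Weighted contributions p_i * l_i:
  A: (8/41) * 3 = 24/41
  G: (2/41) * 5 = 10/41
  F: (13/41) * 1 = 13/41
  C: (2/41) * 5 = 10/41
  E: (9/41) * 2 = 18/41
  D: (7/41) * 4 = 28/41
Sum = (24 + 10 + 13 + 10 + 18 + 28)/41 = 103/41

L = 103/41 = 2.5122 bits/symbol


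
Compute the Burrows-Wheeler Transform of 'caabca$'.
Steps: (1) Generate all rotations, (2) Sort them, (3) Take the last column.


Rotations (sorted):
  0: $caabca -> last char: a
  1: a$caabc -> last char: c
  2: aabca$c -> last char: c
  3: abca$ca -> last char: a
  4: bca$caa -> last char: a
  5: ca$caab -> last char: b
  6: caabca$ -> last char: $


BWT = accaab$


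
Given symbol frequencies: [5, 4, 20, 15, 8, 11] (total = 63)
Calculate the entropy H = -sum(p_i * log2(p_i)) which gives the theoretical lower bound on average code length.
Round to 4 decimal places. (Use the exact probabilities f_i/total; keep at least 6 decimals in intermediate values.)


Per-symbol terms -p_i * log2(p_i) with p_i = f_i/63:
  p = 5/63 = 0.079365: log2(p) = -3.655352, -p*log2(p) = 0.290107
  p = 4/63 = 0.063492: log2(p) = -3.977280, -p*log2(p) = 0.252526
  p = 20/63 = 0.317460: log2(p) = -1.655352, -p*log2(p) = 0.525509
  p = 15/63 = 0.238095: log2(p) = -2.070389, -p*log2(p) = 0.492950
  p = 8/63 = 0.126984: log2(p) = -2.977280, -p*log2(p) = 0.378067
  p = 11/63 = 0.174603: log2(p) = -2.517848, -p*log2(p) = 0.439624
H = 0.290107 + 0.252526 + 0.525509 + 0.492950 + 0.378067 + 0.439624 = 2.378783

H = 2.3788 bits/symbol


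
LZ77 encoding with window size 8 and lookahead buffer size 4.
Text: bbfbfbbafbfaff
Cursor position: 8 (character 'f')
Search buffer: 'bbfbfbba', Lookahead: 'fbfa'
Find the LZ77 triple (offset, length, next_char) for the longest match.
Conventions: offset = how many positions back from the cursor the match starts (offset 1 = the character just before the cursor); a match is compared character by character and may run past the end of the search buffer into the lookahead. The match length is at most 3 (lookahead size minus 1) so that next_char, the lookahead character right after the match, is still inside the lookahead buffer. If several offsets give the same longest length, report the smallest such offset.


Try each offset into the search buffer:
  offset=1 (pos 7, char 'a'): match length 0
  offset=2 (pos 6, char 'b'): match length 0
  offset=3 (pos 5, char 'b'): match length 0
  offset=4 (pos 4, char 'f'): match length 2
  offset=5 (pos 3, char 'b'): match length 0
  offset=6 (pos 2, char 'f'): match length 3
  offset=7 (pos 1, char 'b'): match length 0
  offset=8 (pos 0, char 'b'): match length 0
Longest match has length 3 at offset 6.
next_char = character at position 8 + 3 = 11 -> 'a'

Best match: offset=6, length=3 (matching 'fbf' starting at position 2)
LZ77 triple: (6, 3, 'a')


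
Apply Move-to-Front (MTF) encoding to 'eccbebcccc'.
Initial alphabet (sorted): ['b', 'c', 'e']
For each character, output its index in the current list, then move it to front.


MTF encoding:
'e': index 2 in ['b', 'c', 'e'] -> ['e', 'b', 'c']
'c': index 2 in ['e', 'b', 'c'] -> ['c', 'e', 'b']
'c': index 0 in ['c', 'e', 'b'] -> ['c', 'e', 'b']
'b': index 2 in ['c', 'e', 'b'] -> ['b', 'c', 'e']
'e': index 2 in ['b', 'c', 'e'] -> ['e', 'b', 'c']
'b': index 1 in ['e', 'b', 'c'] -> ['b', 'e', 'c']
'c': index 2 in ['b', 'e', 'c'] -> ['c', 'b', 'e']
'c': index 0 in ['c', 'b', 'e'] -> ['c', 'b', 'e']
'c': index 0 in ['c', 'b', 'e'] -> ['c', 'b', 'e']
'c': index 0 in ['c', 'b', 'e'] -> ['c', 'b', 'e']


Output: [2, 2, 0, 2, 2, 1, 2, 0, 0, 0]


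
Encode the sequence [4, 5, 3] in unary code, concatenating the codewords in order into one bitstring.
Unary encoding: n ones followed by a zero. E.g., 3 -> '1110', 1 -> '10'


Encode each number as n ones followed by a terminating 0:
  4 -> 11110 (5 bits)
  5 -> 111110 (6 bits)
  3 -> 1110 (4 bits)
Total length = 5 + 6 + 4 = 15 bits.

Unary([4, 5, 3]) = 111101111101110 (15 bits)


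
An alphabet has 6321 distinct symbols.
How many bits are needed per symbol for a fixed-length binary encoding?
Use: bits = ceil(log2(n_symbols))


log2(6321) = 12.6259
Bracket: 2^12 = 4096 < 6321 <= 2^13 = 8192
So ceil(log2(6321)) = 13

bits = ceil(log2(6321)) = ceil(12.6259) = 13 bits


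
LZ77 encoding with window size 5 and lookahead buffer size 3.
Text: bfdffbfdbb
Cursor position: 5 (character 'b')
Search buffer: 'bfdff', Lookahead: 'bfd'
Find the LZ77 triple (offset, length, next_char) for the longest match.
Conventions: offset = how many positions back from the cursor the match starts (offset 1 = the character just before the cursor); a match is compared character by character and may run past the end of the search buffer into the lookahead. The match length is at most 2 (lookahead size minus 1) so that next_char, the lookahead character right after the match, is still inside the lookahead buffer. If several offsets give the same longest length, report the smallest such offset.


Try each offset into the search buffer:
  offset=1 (pos 4, char 'f'): match length 0
  offset=2 (pos 3, char 'f'): match length 0
  offset=3 (pos 2, char 'd'): match length 0
  offset=4 (pos 1, char 'f'): match length 0
  offset=5 (pos 0, char 'b'): match length 2
Longest match has length 2 at offset 5.
next_char = character at position 5 + 2 = 7 -> 'd'

Best match: offset=5, length=2 (matching 'bf' starting at position 0)
LZ77 triple: (5, 2, 'd')


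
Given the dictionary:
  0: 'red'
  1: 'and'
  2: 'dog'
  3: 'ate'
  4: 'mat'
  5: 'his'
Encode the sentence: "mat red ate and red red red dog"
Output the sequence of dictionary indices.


Look up each word in the dictionary:
  'mat' -> 4
  'red' -> 0
  'ate' -> 3
  'and' -> 1
  'red' -> 0
  'red' -> 0
  'red' -> 0
  'dog' -> 2

Encoded: [4, 0, 3, 1, 0, 0, 0, 2]


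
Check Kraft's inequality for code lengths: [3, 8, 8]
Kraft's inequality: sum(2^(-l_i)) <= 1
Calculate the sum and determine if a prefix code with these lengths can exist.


Sum = 2^(-3) + 2^(-8) + 2^(-8)
    = 0.125 + 0.00390625 + 0.00390625
    = 34/256 = 0.1328125
Since 0.1328125 <= 1, Kraft's inequality IS satisfied.
A prefix code with these lengths CAN exist.

Kraft sum = 0.1328125. Satisfied.


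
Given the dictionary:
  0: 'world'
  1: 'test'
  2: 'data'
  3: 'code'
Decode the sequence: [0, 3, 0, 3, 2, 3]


Look up each index in the dictionary:
  0 -> 'world'
  3 -> 'code'
  0 -> 'world'
  3 -> 'code'
  2 -> 'data'
  3 -> 'code'

Decoded: "world code world code data code"


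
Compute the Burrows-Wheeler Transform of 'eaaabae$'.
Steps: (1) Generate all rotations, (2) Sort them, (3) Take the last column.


Rotations (sorted):
  0: $eaaabae -> last char: e
  1: aaabae$e -> last char: e
  2: aabae$ea -> last char: a
  3: abae$eaa -> last char: a
  4: ae$eaaab -> last char: b
  5: bae$eaaa -> last char: a
  6: e$eaaaba -> last char: a
  7: eaaabae$ -> last char: $


BWT = eeaabaa$


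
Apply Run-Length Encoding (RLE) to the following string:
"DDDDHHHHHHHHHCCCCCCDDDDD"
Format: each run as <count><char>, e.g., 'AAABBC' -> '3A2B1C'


Scanning runs left to right:
  i=0: run of 'D' x 4 -> '4D'
  i=4: run of 'H' x 9 -> '9H'
  i=13: run of 'C' x 6 -> '6C'
  i=19: run of 'D' x 5 -> '5D'

RLE = 4D9H6C5D


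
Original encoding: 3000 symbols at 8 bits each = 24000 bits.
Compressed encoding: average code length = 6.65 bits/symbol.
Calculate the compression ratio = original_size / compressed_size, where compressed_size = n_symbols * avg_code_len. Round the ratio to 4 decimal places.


original_size = n_symbols * orig_bits = 3000 * 8 = 24000 bits
compressed_size = n_symbols * avg_code_len = 3000 * 6.65 = 19950.0 bits
ratio = original_size / compressed_size = 24000 / 19950.0 = 1.203

Compression ratio = 1.203


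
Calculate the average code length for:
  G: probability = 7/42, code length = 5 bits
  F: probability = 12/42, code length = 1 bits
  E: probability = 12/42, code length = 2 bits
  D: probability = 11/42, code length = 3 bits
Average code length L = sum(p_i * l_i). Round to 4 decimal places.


Weighted contributions p_i * l_i:
  G: (7/42) * 5 = 35/42
  F: (12/42) * 1 = 12/42
  E: (12/42) * 2 = 24/42
  D: (11/42) * 3 = 33/42
Sum = (35 + 12 + 24 + 33)/42 = 104/42

L = 104/42 = 2.4762 bits/symbol


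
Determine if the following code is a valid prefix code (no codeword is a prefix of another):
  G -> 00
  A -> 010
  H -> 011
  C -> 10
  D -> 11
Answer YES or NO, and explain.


Checking each pair (does one codeword prefix another?):
  G='00' vs A='010': no prefix
  G='00' vs H='011': no prefix
  G='00' vs C='10': no prefix
  G='00' vs D='11': no prefix
  A='010' vs G='00': no prefix
  A='010' vs H='011': no prefix
  A='010' vs C='10': no prefix
  A='010' vs D='11': no prefix
  H='011' vs G='00': no prefix
  H='011' vs A='010': no prefix
  H='011' vs C='10': no prefix
  H='011' vs D='11': no prefix
  C='10' vs G='00': no prefix
  C='10' vs A='010': no prefix
  C='10' vs H='011': no prefix
  C='10' vs D='11': no prefix
  D='11' vs G='00': no prefix
  D='11' vs A='010': no prefix
  D='11' vs H='011': no prefix
  D='11' vs C='10': no prefix
No violation found over all pairs.

YES -- this is a valid prefix code. No codeword is a prefix of any other codeword.


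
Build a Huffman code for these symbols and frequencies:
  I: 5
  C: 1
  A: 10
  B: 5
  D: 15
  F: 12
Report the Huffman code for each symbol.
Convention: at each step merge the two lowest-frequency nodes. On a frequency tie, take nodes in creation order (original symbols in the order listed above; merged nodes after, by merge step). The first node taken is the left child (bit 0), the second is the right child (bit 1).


Huffman tree construction:
Step 1: Merge C(1) + I(5) = 6
Step 2: Merge B(5) + (C+I)(6) = 11
Step 3: Merge A(10) + (B+(C+I))(11) = 21
Step 4: Merge F(12) + D(15) = 27
Step 5: Merge (A+(B+(C+I)))(21) + (F+D)(27) = 48
Read each symbol's code off the tree from the root (left child = 0, right child = 1).

Codes:
  I: 0111 (length 4)
  C: 0110 (length 4)
  A: 00 (length 2)
  B: 010 (length 3)
  D: 11 (length 2)
  F: 10 (length 2)
Average code length: 113/48 = 2.3542 bits/symbol
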